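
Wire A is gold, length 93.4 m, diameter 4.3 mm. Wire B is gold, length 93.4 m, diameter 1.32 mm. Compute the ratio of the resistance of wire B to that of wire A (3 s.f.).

10.6

R ∝ ρL/d², so R_B/R_A = (d_A/d_B)²
= (4.3/1.32)² = 10.6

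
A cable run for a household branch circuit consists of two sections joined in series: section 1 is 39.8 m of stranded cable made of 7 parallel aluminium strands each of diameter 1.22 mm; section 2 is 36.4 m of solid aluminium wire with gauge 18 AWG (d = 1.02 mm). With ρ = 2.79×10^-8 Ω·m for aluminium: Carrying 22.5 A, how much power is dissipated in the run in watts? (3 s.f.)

698 W

Section 1: A_strand = π(6.1000e-04)² = 1.169e-06 m²; R₁ = ρL/(N·A_s) = (2.79×10^-8)(39.8)/(7×1.169e-06) = 0.1357 Ω
Section 2: A = π(1.02/2 mm)² = π(5.1000e-04 m)² = 8.171e-07 m²
R₂ = (2.79×10^-8)(36.4)/(8.171e-07) = 1.243 Ω
R = R₁ + R₂ = 1.379 Ω
P = I²R = (22.5)² × 1.379 = 698 W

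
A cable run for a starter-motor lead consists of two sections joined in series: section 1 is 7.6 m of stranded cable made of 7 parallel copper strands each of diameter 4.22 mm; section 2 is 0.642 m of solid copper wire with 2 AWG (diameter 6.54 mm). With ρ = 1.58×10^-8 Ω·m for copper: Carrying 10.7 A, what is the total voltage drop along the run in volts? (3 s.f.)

Section 1: A_strand = π(2.1100e-03)² = 1.399e-05 m²; R₁ = ρL/(N·A_s) = (1.58×10^-8)(7.6)/(7×1.399e-05) = 0.001226 Ω
Section 2: A = π(6.54/2 mm)² = π(3.2700e-03 m)² = 3.359e-05 m²
R₂ = (1.58×10^-8)(0.642)/(3.359e-05) = 3.020×10^-4 Ω
R = R₁ + R₂ = 0.001528 Ω
V = IR = 10.7 × 0.001528 = 0.0164 V

0.0164 V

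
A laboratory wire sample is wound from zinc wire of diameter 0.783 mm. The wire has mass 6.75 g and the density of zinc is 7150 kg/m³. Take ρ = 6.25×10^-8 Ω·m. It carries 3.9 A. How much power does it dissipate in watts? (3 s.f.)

A = π(d/2)² = π(3.9150e-04 m)² = 4.8152e-07 m²
L = m/(density·A) = 0.00675/(7150×4.8152e-07) = 1.961 m
R = ρL/A = (6.25×10^-8)(1.961)/(4.8152e-07) = 0.2545 Ω
P = I²R = (3.9)² × 0.2545 = 3.87 W

3.87 W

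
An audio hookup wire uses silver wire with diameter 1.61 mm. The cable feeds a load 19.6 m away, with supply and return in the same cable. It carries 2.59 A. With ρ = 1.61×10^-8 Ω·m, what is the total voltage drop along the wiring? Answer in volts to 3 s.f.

A = π(d/2)² = π(8.0500e-04 m)² = 2.036e-06 m²
Total conductor length (both ways) L = 2 × 19.6 = 39.2 m
R = ρL/A = (1.61×10^-8)(39.2)/(2.036e-06) = 0.31 Ω
V = IR = 2.59 × 0.31 = 0.803 V

0.803 V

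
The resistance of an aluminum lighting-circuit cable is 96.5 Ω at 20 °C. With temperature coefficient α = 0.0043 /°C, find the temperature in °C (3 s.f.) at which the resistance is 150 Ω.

R = R₀(1 + α(T − T₀)) ⇒ T = T₀ + (R/R₀ − 1)/α
T = 20 + (150/96.5 − 1)/0.0043 = 20 + (0.5544)/0.0043 = 149 °C

149 °C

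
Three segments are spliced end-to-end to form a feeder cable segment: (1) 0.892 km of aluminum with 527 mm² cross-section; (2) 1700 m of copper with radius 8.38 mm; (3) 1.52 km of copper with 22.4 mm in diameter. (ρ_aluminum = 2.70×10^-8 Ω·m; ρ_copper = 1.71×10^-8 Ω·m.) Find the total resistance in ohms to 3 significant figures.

0.243 Ω

Seg 1: A = 527 mm² = 5.270e-04 m²
R_1 = (2.70×10^-8)(892)/(5.270e-04) = 0.0457 Ω
Seg 2: A = πr² = π(8.3800e-03 m)² = 2.206e-04 m²
R_2 = (1.71×10^-8)(1700)/(2.206e-04) = 0.1318 Ω
Seg 3: A = π(d/2)² = π(1.1200e-02 m)² = 3.941e-04 m²
R_3 = (1.71×10^-8)(1520)/(3.941e-04) = 0.06596 Ω
R_total = R_1 + R_2 + R_3 = 0.243 Ω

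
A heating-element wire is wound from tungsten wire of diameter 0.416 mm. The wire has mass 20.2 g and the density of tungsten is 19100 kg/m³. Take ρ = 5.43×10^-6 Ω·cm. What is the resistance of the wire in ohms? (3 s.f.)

3.11 Ω

ρ = 5.43×10^-6 Ω·cm = 5.43×10^-8 Ω·m
A = π(d/2)² = π(2.0800e-04 m)² = 1.3592e-07 m²
L = m/(density·A) = 0.0202/(19100×1.3592e-07) = 7.781 m
R = ρL/A = (5.43×10^-8)(7.781)/(1.3592e-07) = 3.11 Ω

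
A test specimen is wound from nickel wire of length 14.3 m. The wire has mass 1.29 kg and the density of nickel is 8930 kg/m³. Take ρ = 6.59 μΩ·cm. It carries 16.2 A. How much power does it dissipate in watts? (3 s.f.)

ρ = 6.59 μΩ·cm = 6.59×10^-8 Ω·m
A = m/(density·L) = 1.29/(8930×14.3) = 1.0102e-05 m²
R = ρL/A = (6.59×10^-8)(14.3)/(1.0102e-05) = 0.09329 Ω
P = I²R = (16.2)² × 0.09329 = 24.5 W

24.5 W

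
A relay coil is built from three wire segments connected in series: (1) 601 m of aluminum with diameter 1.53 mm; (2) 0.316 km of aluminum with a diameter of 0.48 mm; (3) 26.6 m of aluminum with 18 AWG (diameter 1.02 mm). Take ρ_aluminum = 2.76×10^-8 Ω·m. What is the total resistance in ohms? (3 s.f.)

58.1 Ω

Seg 1: A = π(d/2)² = π(7.6500e-04 m)² = 1.839e-06 m²
R_1 = (2.76×10^-8)(601)/(1.839e-06) = 9.022 Ω
Seg 2: A = π(d/2)² = π(2.4000e-04 m)² = 1.810e-07 m²
R_2 = (2.76×10^-8)(316)/(1.810e-07) = 48.2 Ω
Seg 3: A = π(1.02/2 mm)² = π(5.1000e-04 m)² = 8.171e-07 m²
R_3 = (2.76×10^-8)(26.6)/(8.171e-07) = 0.8985 Ω
R_total = R_1 + R_2 + R_3 = 58.1 Ω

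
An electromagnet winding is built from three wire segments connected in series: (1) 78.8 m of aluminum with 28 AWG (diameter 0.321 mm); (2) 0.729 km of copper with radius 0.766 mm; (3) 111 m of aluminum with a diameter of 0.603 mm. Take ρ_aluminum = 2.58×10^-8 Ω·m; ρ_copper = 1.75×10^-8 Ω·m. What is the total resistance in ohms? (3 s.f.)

Seg 1: A = π(0.321/2 mm)² = π(1.6050e-04 m)² = 8.093e-08 m²
R_1 = (2.58×10^-8)(78.8)/(8.093e-08) = 25.12 Ω
Seg 2: A = πr² = π(7.6600e-04 m)² = 1.843e-06 m²
R_2 = (1.75×10^-8)(729)/(1.843e-06) = 6.921 Ω
Seg 3: A = π(d/2)² = π(3.0150e-04 m)² = 2.856e-07 m²
R_3 = (2.58×10^-8)(111)/(2.856e-07) = 10.03 Ω
R_total = R_1 + R_2 + R_3 = 42.1 Ω

42.1 Ω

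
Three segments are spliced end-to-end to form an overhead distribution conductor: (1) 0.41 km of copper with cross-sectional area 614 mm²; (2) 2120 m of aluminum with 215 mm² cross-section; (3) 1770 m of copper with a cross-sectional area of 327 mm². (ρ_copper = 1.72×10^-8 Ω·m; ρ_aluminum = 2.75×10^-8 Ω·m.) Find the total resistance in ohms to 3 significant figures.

0.376 Ω

Seg 1: A = 614 mm² = 6.140e-04 m²
R_1 = (1.72×10^-8)(410)/(6.140e-04) = 0.01149 Ω
Seg 2: A = 215 mm² = 2.150e-04 m²
R_2 = (2.75×10^-8)(2120)/(2.150e-04) = 0.2712 Ω
Seg 3: A = 327 mm² = 3.270e-04 m²
R_3 = (1.72×10^-8)(1770)/(3.270e-04) = 0.0931 Ω
R_total = R_1 + R_2 + R_3 = 0.376 Ω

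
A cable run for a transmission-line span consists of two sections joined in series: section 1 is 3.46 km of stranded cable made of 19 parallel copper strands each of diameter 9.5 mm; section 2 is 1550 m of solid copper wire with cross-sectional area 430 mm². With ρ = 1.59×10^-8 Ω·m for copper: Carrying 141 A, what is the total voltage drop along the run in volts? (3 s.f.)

13.8 V

Section 1: A_strand = π(4.7500e-03)² = 7.088e-05 m²; R₁ = ρL/(N·A_s) = (1.59×10^-8)(3460)/(19×7.088e-05) = 0.04085 Ω
Section 2: A = 430 mm² = 4.300e-04 m²
R₂ = (1.59×10^-8)(1550)/(4.300e-04) = 0.05731 Ω
R = R₁ + R₂ = 0.09816 Ω
V = IR = 141 × 0.09816 = 13.8 V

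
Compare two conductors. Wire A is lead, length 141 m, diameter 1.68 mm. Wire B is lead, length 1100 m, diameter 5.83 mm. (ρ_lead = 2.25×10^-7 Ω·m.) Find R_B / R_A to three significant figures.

R ∝ ρL/d², so R_B/R_A = (L_B/L_A) × (d_A/d_B)²
= (1100/141) × (1.68/5.83)² = 0.648

0.648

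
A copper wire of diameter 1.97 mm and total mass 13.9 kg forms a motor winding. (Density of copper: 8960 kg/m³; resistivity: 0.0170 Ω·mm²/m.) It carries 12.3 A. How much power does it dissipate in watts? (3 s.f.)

ρ = 0.0170 Ω·mm²/m = 1.70×10^-8 Ω·m
A = π(d/2)² = π(9.8500e-04 m)² = 3.0481e-06 m²
L = m/(density·A) = 13.9/(8960×3.0481e-06) = 509 m
R = ρL/A = (1.70×10^-8)(509)/(3.0481e-06) = 2.839 Ω
P = I²R = (12.3)² × 2.839 = 429 W

429 W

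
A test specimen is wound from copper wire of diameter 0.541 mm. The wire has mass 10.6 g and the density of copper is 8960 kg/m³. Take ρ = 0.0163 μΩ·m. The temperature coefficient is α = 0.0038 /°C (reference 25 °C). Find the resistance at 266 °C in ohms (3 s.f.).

ρ = 0.0163 μΩ·m = 1.63×10^-8 Ω·m
A = π(d/2)² = π(2.7050e-04 m)² = 2.2987e-07 m²
L = m/(density·A) = 0.0106/(8960×2.2987e-07) = 5.147 m
R = ρL/A = (1.63×10^-8)(5.147)/(2.2987e-07) = 0.3649 Ω
R(266 °C) = 0.3649 × (1 + 0.0038×241) = 0.699 Ω

0.699 Ω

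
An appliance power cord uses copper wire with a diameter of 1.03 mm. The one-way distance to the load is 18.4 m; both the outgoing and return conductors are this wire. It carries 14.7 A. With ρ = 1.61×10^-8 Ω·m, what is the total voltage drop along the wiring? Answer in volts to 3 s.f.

A = π(d/2)² = π(5.1500e-04 m)² = 8.332e-07 m²
Total conductor length (both ways) L = 2 × 18.4 = 36.8 m
R = ρL/A = (1.61×10^-8)(36.8)/(8.332e-07) = 0.7111 Ω
V = IR = 14.7 × 0.7111 = 10.5 V

10.5 V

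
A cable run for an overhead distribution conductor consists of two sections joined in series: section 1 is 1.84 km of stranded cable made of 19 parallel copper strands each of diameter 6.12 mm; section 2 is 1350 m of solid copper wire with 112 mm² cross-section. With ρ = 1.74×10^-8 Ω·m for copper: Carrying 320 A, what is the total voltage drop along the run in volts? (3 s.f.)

Section 1: A_strand = π(3.0600e-03)² = 2.942e-05 m²; R₁ = ρL/(N·A_s) = (1.74×10^-8)(1840)/(19×2.942e-05) = 0.05728 Ω
Section 2: A = 112 mm² = 1.120e-04 m²
R₂ = (1.74×10^-8)(1350)/(1.120e-04) = 0.2097 Ω
R = R₁ + R₂ = 0.267 Ω
V = IR = 320 × 0.267 = 85.4 V

85.4 V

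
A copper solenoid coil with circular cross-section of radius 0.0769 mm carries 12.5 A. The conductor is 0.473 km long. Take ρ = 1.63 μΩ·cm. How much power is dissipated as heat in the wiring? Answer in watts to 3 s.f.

ρ = 1.63 μΩ·cm = 1.63×10^-8 Ω·m
A = πr² = π(7.6900e-05 m)² = 1.858e-08 m²
R = ρL/A = (1.63×10^-8)(473)/(1.858e-08) = 415 Ω
P = I²R = (12.5)² × 415 = 64800 W

64800 W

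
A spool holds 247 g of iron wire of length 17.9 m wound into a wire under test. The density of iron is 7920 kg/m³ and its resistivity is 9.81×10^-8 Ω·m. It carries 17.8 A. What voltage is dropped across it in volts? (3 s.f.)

17.9 V

A = m/(density·L) = 0.247/(7920×17.9) = 1.7423e-06 m²
R = ρL/A = (9.81×10^-8)(17.9)/(1.7423e-06) = 1.008 Ω
V = IR = 17.8 × 1.008 = 17.9 V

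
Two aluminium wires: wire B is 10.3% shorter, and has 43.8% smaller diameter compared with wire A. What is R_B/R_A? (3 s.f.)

2.84

R ∝ L/d², so R_B/R_A = (1 − 10.3/100) × (1 − 43.8/100)⁻²
= 0.897 × 3.166 = 2.84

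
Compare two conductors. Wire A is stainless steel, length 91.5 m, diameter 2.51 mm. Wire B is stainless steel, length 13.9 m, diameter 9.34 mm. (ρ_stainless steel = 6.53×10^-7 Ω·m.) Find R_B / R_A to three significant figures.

R ∝ ρL/d², so R_B/R_A = (L_B/L_A) × (d_A/d_B)²
= (13.9/91.5) × (2.51/9.34)² = 0.0110

0.0110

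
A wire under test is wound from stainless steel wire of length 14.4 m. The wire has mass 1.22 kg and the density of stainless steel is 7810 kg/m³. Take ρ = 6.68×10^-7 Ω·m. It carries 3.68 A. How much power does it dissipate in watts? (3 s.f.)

A = m/(density·L) = 1.22/(7810×14.4) = 1.0848e-05 m²
R = ρL/A = (6.68×10^-7)(14.4)/(1.0848e-05) = 0.8867 Ω
P = I²R = (3.68)² × 0.8867 = 12.0 W

12.0 W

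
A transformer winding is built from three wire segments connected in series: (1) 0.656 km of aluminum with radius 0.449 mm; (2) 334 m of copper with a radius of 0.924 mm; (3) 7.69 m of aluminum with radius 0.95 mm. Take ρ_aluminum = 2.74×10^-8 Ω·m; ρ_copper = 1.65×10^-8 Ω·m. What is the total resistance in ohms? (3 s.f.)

Seg 1: A = πr² = π(4.4900e-04 m)² = 6.333e-07 m²
R_1 = (2.74×10^-8)(656)/(6.333e-07) = 28.38 Ω
Seg 2: A = πr² = π(9.2400e-04 m)² = 2.682e-06 m²
R_2 = (1.65×10^-8)(334)/(2.682e-06) = 2.055 Ω
Seg 3: A = πr² = π(9.5000e-04 m)² = 2.835e-06 m²
R_3 = (2.74×10^-8)(7.69)/(2.835e-06) = 0.07432 Ω
R_total = R_1 + R_2 + R_3 = 30.5 Ω

30.5 Ω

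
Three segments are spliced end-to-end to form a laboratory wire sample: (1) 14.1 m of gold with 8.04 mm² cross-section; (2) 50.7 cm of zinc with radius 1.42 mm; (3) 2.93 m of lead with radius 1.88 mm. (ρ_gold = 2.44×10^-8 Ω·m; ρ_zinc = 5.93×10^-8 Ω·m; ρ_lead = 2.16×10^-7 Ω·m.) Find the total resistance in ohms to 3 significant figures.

Seg 1: A = 8.04 mm² = 8.040e-06 m²
R_1 = (2.44×10^-8)(14.1)/(8.040e-06) = 0.04279 Ω
Seg 2: A = πr² = π(1.4200e-03 m)² = 6.335e-06 m²
R_2 = (5.93×10^-8)(0.507)/(6.335e-06) = 0.004746 Ω
Seg 3: A = πr² = π(1.8800e-03 m)² = 1.110e-05 m²
R_3 = (2.16×10^-7)(2.93)/(1.110e-05) = 0.057 Ω
R_total = R_1 + R_2 + R_3 = 0.105 Ω

0.105 Ω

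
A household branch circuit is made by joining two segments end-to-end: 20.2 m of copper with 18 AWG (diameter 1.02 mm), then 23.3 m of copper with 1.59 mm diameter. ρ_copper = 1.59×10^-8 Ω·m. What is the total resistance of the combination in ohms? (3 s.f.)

0.580 Ω

Segment 1: A = π(1.02/2 mm)² = π(5.1000e-04 m)² = 8.171e-07 m²
R₁ = ρL/A = (1.59×10^-8)(20.2)/(8.171e-07) = 0.3931 Ω
Segment 2: A = π(d/2)² = π(7.9500e-04 m)² = 1.986e-06 m²
R₂ = (1.59×10^-8)(23.3)/(1.986e-06) = 0.1866 Ω
R = R₁ + R₂ = 0.580 Ω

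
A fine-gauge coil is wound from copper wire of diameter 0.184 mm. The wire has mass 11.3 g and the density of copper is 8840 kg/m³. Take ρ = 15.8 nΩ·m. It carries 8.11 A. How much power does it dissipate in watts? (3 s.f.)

ρ = 15.8 nΩ·m = 1.58×10^-8 Ω·m
A = π(d/2)² = π(9.2000e-05 m)² = 2.6590e-08 m²
L = m/(density·A) = 0.0113/(8840×2.6590e-08) = 48.07 m
R = ρL/A = (1.58×10^-8)(48.07)/(2.6590e-08) = 28.56 Ω
P = I²R = (8.11)² × 28.56 = 1880 W

1880 W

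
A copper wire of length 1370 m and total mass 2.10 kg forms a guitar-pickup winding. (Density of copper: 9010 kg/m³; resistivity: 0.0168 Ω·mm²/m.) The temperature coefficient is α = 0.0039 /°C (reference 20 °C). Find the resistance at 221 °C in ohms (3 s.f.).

ρ = 0.0168 Ω·mm²/m = 1.68×10^-8 Ω·m
A = m/(density·L) = 2.1/(9010×1370) = 1.7013e-07 m²
R = ρL/A = (1.68×10^-8)(1370)/(1.7013e-07) = 135.3 Ω
R(221 °C) = 135.3 × (1 + 0.0039×201) = 241 Ω

241 Ω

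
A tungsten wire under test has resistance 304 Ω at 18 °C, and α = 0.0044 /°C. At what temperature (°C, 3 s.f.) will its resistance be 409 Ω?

R = R₀(1 + α(T − T₀)) ⇒ T = T₀ + (R/R₀ − 1)/α
T = 18 + (409/304 − 1)/0.0044 = 18 + (0.3454)/0.0044 = 96.5 °C

96.5 °C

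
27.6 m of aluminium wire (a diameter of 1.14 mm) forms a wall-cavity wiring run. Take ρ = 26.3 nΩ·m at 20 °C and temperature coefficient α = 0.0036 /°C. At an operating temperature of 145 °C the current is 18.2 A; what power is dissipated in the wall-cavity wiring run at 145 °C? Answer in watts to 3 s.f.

342 W

ρ = 26.3 nΩ·m = 2.63×10^-8 Ω·m
A = π(d/2)² = π(5.7000e-04 m)² = 1.021e-06 m²
R₍20₎ = ρL/A = (2.63×10^-8)(27.6)/(1.021e-06) = 0.7112 Ω
R₍145₎ = R₍20₎(1 + αΔT) = 0.7112 × (1 + 0.0036×125) = 1.031 Ω
P = I²R = (18.2)² × 1.031 = 342 W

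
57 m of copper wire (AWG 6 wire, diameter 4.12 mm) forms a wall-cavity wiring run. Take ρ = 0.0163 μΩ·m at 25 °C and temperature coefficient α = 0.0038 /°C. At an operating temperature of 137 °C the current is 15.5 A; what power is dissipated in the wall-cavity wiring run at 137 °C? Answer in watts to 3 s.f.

23.9 W

ρ = 0.0163 μΩ·m = 1.63×10^-8 Ω·m
A = π(4.12/2 mm)² = π(2.0600e-03 m)² = 1.333e-05 m²
R₍25₎ = ρL/A = (1.63×10^-8)(57)/(1.333e-05) = 0.06969 Ω
R₍137₎ = R₍25₎(1 + αΔT) = 0.06969 × (1 + 0.0038×112) = 0.09935 Ω
P = I²R = (15.5)² × 0.09935 = 23.9 W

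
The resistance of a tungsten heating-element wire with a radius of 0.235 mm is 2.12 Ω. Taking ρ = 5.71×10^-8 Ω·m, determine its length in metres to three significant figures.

A = πr² = π(2.3500e-04 m)² = 1.735e-07 m²
L = RA/ρ = (2.12)(1.735e-07)/(5.71×10^-8) = 6.44 m

6.44 m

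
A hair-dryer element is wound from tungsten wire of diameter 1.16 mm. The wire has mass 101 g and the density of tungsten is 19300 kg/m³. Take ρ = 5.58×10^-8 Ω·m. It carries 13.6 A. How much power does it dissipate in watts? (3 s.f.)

48.4 W

A = π(d/2)² = π(5.8000e-04 m)² = 1.0568e-06 m²
L = m/(density·A) = 0.101/(19300×1.0568e-06) = 4.952 m
R = ρL/A = (5.58×10^-8)(4.952)/(1.0568e-06) = 0.2614 Ω
P = I²R = (13.6)² × 0.2614 = 48.4 W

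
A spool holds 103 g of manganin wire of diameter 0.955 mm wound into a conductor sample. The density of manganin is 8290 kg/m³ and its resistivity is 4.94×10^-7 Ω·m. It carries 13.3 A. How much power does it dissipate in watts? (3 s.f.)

A = π(d/2)² = π(4.7750e-04 m)² = 7.1630e-07 m²
L = m/(density·A) = 0.103/(8290×7.1630e-07) = 17.35 m
R = ρL/A = (4.94×10^-7)(17.35)/(7.1630e-07) = 11.96 Ω
P = I²R = (13.3)² × 11.96 = 2120 W

2120 W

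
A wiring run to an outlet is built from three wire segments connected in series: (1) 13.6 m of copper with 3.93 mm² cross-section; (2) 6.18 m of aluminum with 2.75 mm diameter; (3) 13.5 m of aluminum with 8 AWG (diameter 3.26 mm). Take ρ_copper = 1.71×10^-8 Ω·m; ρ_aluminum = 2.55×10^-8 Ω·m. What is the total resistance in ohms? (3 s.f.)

0.127 Ω

Seg 1: A = 3.93 mm² = 3.930e-06 m²
R_1 = (1.71×10^-8)(13.6)/(3.930e-06) = 0.05918 Ω
Seg 2: A = π(d/2)² = π(1.3750e-03 m)² = 5.940e-06 m²
R_2 = (2.55×10^-8)(6.18)/(5.940e-06) = 0.02653 Ω
Seg 3: A = π(3.26/2 mm)² = π(1.6300e-03 m)² = 8.347e-06 m²
R_3 = (2.55×10^-8)(13.5)/(8.347e-06) = 0.04124 Ω
R_total = R_1 + R_2 + R_3 = 0.127 Ω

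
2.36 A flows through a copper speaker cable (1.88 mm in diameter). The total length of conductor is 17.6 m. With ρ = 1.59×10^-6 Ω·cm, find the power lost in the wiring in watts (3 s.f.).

ρ = 1.59×10^-6 Ω·cm = 1.59×10^-8 Ω·m
A = π(d/2)² = π(9.4000e-04 m)² = 2.776e-06 m²
R = ρL/A = (1.59×10^-8)(17.6)/(2.776e-06) = 0.1008 Ω
P = I²R = (2.36)² × 0.1008 = 0.561 W

0.561 W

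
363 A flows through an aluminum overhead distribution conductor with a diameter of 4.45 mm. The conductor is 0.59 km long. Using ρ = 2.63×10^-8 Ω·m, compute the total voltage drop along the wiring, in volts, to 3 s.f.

A = π(d/2)² = π(2.2250e-03 m)² = 1.555e-05 m²
R = ρL/A = (2.63×10^-8)(590)/(1.555e-05) = 0.9977 Ω
V = IR = 363 × 0.9977 = 362 V

362 V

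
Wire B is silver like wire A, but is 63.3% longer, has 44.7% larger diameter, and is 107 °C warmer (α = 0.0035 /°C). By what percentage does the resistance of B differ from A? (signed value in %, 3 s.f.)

7.20%

R ∝ ρL/d² with ρ ∝ (1+αΔT), so R_B/R_A = (1 + 63.3/100) × (1 + 44.7/100)⁻² × (1 + 0.0035×107)
= 1.633 × 0.4776 × 1.375 = 1.072
(R_B − R_A)/R_A = 1.072 − 1 = 7.20%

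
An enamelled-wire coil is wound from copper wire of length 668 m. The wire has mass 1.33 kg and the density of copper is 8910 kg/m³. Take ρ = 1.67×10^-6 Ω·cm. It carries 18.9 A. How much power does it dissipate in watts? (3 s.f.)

17800 W

ρ = 1.67×10^-6 Ω·cm = 1.67×10^-8 Ω·m
A = m/(density·L) = 1.33/(8910×668) = 2.2346e-07 m²
R = ρL/A = (1.67×10^-8)(668)/(2.2346e-07) = 49.92 Ω
P = I²R = (18.9)² × 49.92 = 17800 W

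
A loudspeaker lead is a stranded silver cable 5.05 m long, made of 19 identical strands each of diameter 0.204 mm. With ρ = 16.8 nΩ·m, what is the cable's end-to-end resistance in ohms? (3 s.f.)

ρ = 16.8 nΩ·m = 1.68×10^-8 Ω·m
A_strand = π(1.0200e-04 m)² = 3.269e-08 m²
R_strand = ρL/A = (1.68×10^-8)(5.05)/(3.269e-08) = 2.596 Ω
R_total = R_strand/N = 2.596/19 = 0.137 Ω

0.137 Ω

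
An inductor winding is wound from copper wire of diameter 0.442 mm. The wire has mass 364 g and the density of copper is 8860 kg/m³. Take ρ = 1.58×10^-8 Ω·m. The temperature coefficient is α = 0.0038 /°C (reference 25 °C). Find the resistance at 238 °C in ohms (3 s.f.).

A = π(d/2)² = π(2.2100e-04 m)² = 1.5344e-07 m²
L = m/(density·A) = 0.364/(8860×1.5344e-07) = 267.8 m
R = ρL/A = (1.58×10^-8)(267.8)/(1.5344e-07) = 27.57 Ω
R(238 °C) = 27.57 × (1 + 0.0038×213) = 49.9 Ω

49.9 Ω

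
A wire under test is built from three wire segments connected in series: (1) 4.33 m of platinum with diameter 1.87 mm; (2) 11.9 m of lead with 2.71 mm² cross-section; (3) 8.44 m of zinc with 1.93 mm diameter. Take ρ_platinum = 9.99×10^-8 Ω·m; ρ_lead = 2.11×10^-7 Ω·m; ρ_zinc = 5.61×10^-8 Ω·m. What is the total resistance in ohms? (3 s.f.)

Seg 1: A = π(d/2)² = π(9.3500e-04 m)² = 2.746e-06 m²
R_1 = (9.99×10^-8)(4.33)/(2.746e-06) = 0.1575 Ω
Seg 2: A = 2.71 mm² = 2.710e-06 m²
R_2 = (2.11×10^-7)(11.9)/(2.710e-06) = 0.9265 Ω
Seg 3: A = π(d/2)² = π(9.6500e-04 m)² = 2.926e-06 m²
R_3 = (5.61×10^-8)(8.44)/(2.926e-06) = 0.1618 Ω
R_total = R_1 + R_2 + R_3 = 1.25 Ω

1.25 Ω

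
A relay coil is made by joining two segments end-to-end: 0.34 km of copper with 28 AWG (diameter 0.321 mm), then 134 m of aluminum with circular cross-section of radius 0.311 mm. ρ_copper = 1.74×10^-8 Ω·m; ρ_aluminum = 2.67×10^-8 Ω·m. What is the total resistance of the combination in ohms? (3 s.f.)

Segment 1: A = π(0.321/2 mm)² = π(1.6050e-04 m)² = 8.093e-08 m²
R₁ = ρL/A = (1.74×10^-8)(340)/(8.093e-08) = 73.1 Ω
Segment 2: A = πr² = π(3.1100e-04 m)² = 3.039e-07 m²
R₂ = (2.67×10^-8)(134)/(3.039e-07) = 11.77 Ω
R = R₁ + R₂ = 84.9 Ω

84.9 Ω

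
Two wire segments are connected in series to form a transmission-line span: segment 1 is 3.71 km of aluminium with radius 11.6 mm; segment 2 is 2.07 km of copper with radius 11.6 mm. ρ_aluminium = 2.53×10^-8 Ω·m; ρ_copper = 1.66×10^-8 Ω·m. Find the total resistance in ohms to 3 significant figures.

Segment 1: A = πr² = π(1.1600e-02 m)² = 4.227e-04 m²
R₁ = ρL/A = (2.53×10^-8)(3710)/(4.227e-04) = 0.222 Ω
R₂ = (1.66×10^-8)(2070)/(4.227e-04) = 0.08129 Ω
R = R₁ + R₂ = 0.303 Ω

0.303 Ω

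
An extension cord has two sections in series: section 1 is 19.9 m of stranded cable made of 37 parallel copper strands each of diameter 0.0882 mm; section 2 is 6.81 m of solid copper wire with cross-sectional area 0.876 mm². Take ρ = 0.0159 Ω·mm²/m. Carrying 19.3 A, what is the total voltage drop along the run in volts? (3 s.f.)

29.4 V

ρ = 0.0159 Ω·mm²/m = 1.59×10^-8 Ω·m
Section 1: A_strand = π(4.4100e-05)² = 6.110e-09 m²; R₁ = ρL/(N·A_s) = (1.59×10^-8)(19.9)/(37×6.110e-09) = 1.4 Ω
Section 2: A = 0.876 mm² = 8.760e-07 m²
R₂ = (1.59×10^-8)(6.81)/(8.760e-07) = 0.1236 Ω
R = R₁ + R₂ = 1.523 Ω
V = IR = 19.3 × 1.523 = 29.4 V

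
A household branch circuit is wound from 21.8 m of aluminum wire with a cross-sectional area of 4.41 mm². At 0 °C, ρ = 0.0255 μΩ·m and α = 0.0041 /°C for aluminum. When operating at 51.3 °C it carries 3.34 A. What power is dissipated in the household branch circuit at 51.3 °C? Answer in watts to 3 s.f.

1.70 W

ρ = 0.0255 μΩ·m = 2.55×10^-8 Ω·m
A = 4.41 mm² = 4.410e-06 m²
R₍0₎ = ρL/A = (2.55×10^-8)(21.8)/(4.410e-06) = 0.1261 Ω
R₍51.3₎ = R₍0₎(1 + αΔT) = 0.1261 × (1 + 0.0041×51.3) = 0.1526 Ω
P = I²R = (3.34)² × 0.1526 = 1.70 W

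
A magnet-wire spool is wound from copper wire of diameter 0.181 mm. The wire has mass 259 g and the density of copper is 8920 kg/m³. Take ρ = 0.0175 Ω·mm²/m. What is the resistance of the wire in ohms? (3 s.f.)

768 Ω

ρ = 0.0175 Ω·mm²/m = 1.75×10^-8 Ω·m
A = π(d/2)² = π(9.0500e-05 m)² = 2.5730e-08 m²
L = m/(density·A) = 0.259/(8920×2.5730e-08) = 1128 m
R = ρL/A = (1.75×10^-8)(1128)/(2.5730e-08) = 768 Ω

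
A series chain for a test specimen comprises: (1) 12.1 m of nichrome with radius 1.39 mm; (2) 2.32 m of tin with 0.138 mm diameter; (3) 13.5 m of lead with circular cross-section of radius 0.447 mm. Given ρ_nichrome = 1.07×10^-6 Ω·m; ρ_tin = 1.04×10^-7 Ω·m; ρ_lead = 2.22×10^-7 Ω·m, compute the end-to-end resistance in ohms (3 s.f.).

23.0 Ω

Seg 1: A = πr² = π(1.3900e-03 m)² = 6.070e-06 m²
R_1 = (1.07×10^-6)(12.1)/(6.070e-06) = 2.133 Ω
Seg 2: A = π(d/2)² = π(6.9000e-05 m)² = 1.496e-08 m²
R_2 = (1.04×10^-7)(2.32)/(1.496e-08) = 16.13 Ω
Seg 3: A = πr² = π(4.4700e-04 m)² = 6.277e-07 m²
R_3 = (2.22×10^-7)(13.5)/(6.277e-07) = 4.774 Ω
R_total = R_1 + R_2 + R_3 = 23.0 Ω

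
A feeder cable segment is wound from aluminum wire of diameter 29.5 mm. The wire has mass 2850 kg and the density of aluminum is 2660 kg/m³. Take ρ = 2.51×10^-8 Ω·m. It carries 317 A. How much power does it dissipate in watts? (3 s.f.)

5780 W

A = π(d/2)² = π(1.4750e-02 m)² = 6.8349e-04 m²
L = m/(density·A) = 2850/(2660×6.8349e-04) = 1568 m
R = ρL/A = (2.51×10^-8)(1568)/(6.8349e-04) = 0.05757 Ω
P = I²R = (317)² × 0.05757 = 5780 W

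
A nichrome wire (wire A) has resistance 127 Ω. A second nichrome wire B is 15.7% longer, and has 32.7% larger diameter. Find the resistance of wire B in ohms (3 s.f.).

R ∝ L/d², so R_B/R_A = (1 + 15.7/100) × (1 + 32.7/100)⁻²
= 1.157 × 0.5679 = 0.657
R_B = 0.657 × 127 = 83.4 Ω

83.4 Ω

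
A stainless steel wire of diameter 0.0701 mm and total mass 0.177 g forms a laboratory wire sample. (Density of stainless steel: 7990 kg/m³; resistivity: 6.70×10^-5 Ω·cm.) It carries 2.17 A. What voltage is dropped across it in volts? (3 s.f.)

ρ = 6.70×10^-5 Ω·cm = 6.70×10^-7 Ω·m
A = π(d/2)² = π(3.5050e-05 m)² = 3.8595e-09 m²
L = m/(density·A) = 1.770×10^-4/(7990×3.8595e-09) = 5.74 m
R = ρL/A = (6.70×10^-7)(5.74)/(3.8595e-09) = 996.4 Ω
V = IR = 2.17 × 996.4 = 2160 V

2160 V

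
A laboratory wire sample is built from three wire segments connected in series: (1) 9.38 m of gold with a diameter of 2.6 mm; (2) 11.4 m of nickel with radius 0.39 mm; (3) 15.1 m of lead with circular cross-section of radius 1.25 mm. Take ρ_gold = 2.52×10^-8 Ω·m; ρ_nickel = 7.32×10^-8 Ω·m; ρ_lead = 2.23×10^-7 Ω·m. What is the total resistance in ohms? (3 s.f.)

Seg 1: A = π(d/2)² = π(1.3000e-03 m)² = 5.309e-06 m²
R_1 = (2.52×10^-8)(9.38)/(5.309e-06) = 0.04452 Ω
Seg 2: A = πr² = π(3.9000e-04 m)² = 4.778e-07 m²
R_2 = (7.32×10^-8)(11.4)/(4.778e-07) = 1.746 Ω
Seg 3: A = πr² = π(1.2500e-03 m)² = 4.909e-06 m²
R_3 = (2.23×10^-7)(15.1)/(4.909e-06) = 0.686 Ω
R_total = R_1 + R_2 + R_3 = 2.48 Ω

2.48 Ω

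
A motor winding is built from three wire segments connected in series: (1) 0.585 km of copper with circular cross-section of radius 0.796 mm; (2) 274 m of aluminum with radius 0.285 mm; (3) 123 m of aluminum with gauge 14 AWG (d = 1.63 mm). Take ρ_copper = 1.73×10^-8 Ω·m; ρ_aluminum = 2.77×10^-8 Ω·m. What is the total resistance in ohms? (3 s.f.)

Seg 1: A = πr² = π(7.9600e-04 m)² = 1.991e-06 m²
R_1 = (1.73×10^-8)(585)/(1.991e-06) = 5.084 Ω
Seg 2: A = πr² = π(2.8500e-04 m)² = 2.552e-07 m²
R_2 = (2.77×10^-8)(274)/(2.552e-07) = 29.74 Ω
Seg 3: A = π(1.63/2 mm)² = π(8.1500e-04 m)² = 2.087e-06 m²
R_3 = (2.77×10^-8)(123)/(2.087e-06) = 1.633 Ω
R_total = R_1 + R_2 + R_3 = 36.5 Ω

36.5 Ω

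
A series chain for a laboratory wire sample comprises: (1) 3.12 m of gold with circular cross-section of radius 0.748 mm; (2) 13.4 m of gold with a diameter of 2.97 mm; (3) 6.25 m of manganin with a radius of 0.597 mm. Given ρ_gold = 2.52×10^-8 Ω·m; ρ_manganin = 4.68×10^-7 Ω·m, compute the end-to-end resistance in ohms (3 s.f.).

Seg 1: A = πr² = π(7.4800e-04 m)² = 1.758e-06 m²
R_1 = (2.52×10^-8)(3.12)/(1.758e-06) = 0.04473 Ω
Seg 2: A = π(d/2)² = π(1.4850e-03 m)² = 6.928e-06 m²
R_2 = (2.52×10^-8)(13.4)/(6.928e-06) = 0.04874 Ω
Seg 3: A = πr² = π(5.9700e-04 m)² = 1.120e-06 m²
R_3 = (4.68×10^-7)(6.25)/(1.120e-06) = 2.612 Ω
R_total = R_1 + R_2 + R_3 = 2.71 Ω

2.71 Ω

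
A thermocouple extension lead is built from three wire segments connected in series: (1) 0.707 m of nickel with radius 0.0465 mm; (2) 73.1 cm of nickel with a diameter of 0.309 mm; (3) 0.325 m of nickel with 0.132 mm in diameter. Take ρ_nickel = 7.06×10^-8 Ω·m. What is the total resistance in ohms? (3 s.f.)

9.71 Ω

Seg 1: A = πr² = π(4.6500e-05 m)² = 6.793e-09 m²
R_1 = (7.06×10^-8)(0.707)/(6.793e-09) = 7.348 Ω
Seg 2: A = π(d/2)² = π(1.5450e-04 m)² = 7.499e-08 m²
R_2 = (7.06×10^-8)(0.731)/(7.499e-08) = 0.6882 Ω
Seg 3: A = π(d/2)² = π(6.6000e-05 m)² = 1.368e-08 m²
R_3 = (7.06×10^-8)(0.325)/(1.368e-08) = 1.677 Ω
R_total = R_1 + R_2 + R_3 = 9.71 Ω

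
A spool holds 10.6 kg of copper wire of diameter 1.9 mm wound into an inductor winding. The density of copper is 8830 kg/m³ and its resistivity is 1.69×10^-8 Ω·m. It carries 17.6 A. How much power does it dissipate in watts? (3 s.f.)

782 W

A = π(d/2)² = π(9.5000e-04 m)² = 2.8353e-06 m²
L = m/(density·A) = 10.6/(8830×2.8353e-06) = 423.4 m
R = ρL/A = (1.69×10^-8)(423.4)/(2.8353e-06) = 2.524 Ω
P = I²R = (17.6)² × 2.524 = 782 W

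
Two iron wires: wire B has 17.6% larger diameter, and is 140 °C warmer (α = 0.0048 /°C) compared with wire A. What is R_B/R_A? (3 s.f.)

R ∝ ρL/d² with ρ ∝ (1+αΔT), so R_B/R_A = (1 + 17.6/100)⁻² × (1 + 0.0048×140)
= 0.7231 × 1.672 = 1.21

1.21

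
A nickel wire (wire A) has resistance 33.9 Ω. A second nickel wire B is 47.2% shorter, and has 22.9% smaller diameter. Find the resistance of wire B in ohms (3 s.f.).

30.1 Ω

R ∝ L/d², so R_B/R_A = (1 − 47.2/100) × (1 − 22.9/100)⁻²
= 0.528 × 1.682 = 0.8882
R_B = 0.8882 × 33.9 = 30.1 Ω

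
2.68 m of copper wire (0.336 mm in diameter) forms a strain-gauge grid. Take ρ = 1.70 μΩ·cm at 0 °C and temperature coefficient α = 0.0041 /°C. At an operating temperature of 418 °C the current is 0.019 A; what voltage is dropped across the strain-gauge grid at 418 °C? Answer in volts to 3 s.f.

0.0265 V

ρ = 1.70 μΩ·cm = 1.70×10^-8 Ω·m
A = π(d/2)² = π(1.6800e-04 m)² = 8.867e-08 m²
R₍0₎ = ρL/A = (1.70×10^-8)(2.68)/(8.867e-08) = 0.5138 Ω
R₍418₎ = R₍0₎(1 + αΔT) = 0.5138 × (1 + 0.0041×418) = 1.394 Ω
V = IR = 0.019 × 1.394 = 0.0265 V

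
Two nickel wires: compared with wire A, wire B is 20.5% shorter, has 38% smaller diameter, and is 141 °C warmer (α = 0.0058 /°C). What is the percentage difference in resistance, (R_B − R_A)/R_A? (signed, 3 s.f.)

276%

R ∝ ρL/d² with ρ ∝ (1+αΔT), so R_B/R_A = (1 − 20.5/100) × (1 − 38/100)⁻² × (1 + 0.0058×141)
= 0.795 × 2.602 × 1.818 = 3.76
(R_B − R_A)/R_A = 3.76 − 1 = 276%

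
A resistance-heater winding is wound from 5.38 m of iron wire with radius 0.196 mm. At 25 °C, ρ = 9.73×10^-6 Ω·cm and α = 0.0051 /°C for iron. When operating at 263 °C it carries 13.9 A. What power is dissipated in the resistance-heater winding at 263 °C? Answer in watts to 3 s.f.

ρ = 9.73×10^-6 Ω·cm = 9.73×10^-8 Ω·m
A = πr² = π(1.9600e-04 m)² = 1.207e-07 m²
R₍25₎ = ρL/A = (9.73×10^-8)(5.38)/(1.207e-07) = 4.337 Ω
R₍263₎ = R₍25₎(1 + αΔT) = 4.337 × (1 + 0.0051×238) = 9.602 Ω
P = I²R = (13.9)² × 9.602 = 1860 W

1860 W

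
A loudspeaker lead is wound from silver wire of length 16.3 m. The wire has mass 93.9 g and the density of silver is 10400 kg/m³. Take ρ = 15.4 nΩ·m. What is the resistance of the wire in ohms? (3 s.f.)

ρ = 15.4 nΩ·m = 1.54×10^-8 Ω·m
A = m/(density·L) = 0.0939/(10400×16.3) = 5.5392e-07 m²
R = ρL/A = (1.54×10^-8)(16.3)/(5.5392e-07) = 0.453 Ω

0.453 Ω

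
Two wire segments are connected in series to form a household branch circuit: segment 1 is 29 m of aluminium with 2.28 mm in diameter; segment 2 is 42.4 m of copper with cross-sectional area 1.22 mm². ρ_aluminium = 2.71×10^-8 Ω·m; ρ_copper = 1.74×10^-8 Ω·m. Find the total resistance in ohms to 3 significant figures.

Segment 1: A = π(d/2)² = π(1.1400e-03 m)² = 4.083e-06 m²
R₁ = ρL/A = (2.71×10^-8)(29)/(4.083e-06) = 0.1925 Ω
Segment 2: A = 1.22 mm² = 1.220e-06 m²
R₂ = (1.74×10^-8)(42.4)/(1.220e-06) = 0.6047 Ω
R = R₁ + R₂ = 0.797 Ω

0.797 Ω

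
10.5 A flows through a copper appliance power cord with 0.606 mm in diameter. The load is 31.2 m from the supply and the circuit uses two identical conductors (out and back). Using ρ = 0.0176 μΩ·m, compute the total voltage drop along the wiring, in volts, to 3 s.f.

ρ = 0.0176 μΩ·m = 1.76×10^-8 Ω·m
A = π(d/2)² = π(3.0300e-04 m)² = 2.884e-07 m²
Total conductor length (both ways) L = 2 × 31.2 = 62.4 m
R = ρL/A = (1.76×10^-8)(62.4)/(2.884e-07) = 3.808 Ω
V = IR = 10.5 × 3.808 = 40.0 V

40.0 V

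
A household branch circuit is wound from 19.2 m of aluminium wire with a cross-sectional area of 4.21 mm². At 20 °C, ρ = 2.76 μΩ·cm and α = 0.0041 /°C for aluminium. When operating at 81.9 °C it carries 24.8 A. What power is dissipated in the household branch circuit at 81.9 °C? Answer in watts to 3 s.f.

ρ = 2.76 μΩ·cm = 2.76×10^-8 Ω·m
A = 4.21 mm² = 4.210e-06 m²
R₍20₎ = ρL/A = (2.76×10^-8)(19.2)/(4.210e-06) = 0.1259 Ω
R₍81.9₎ = R₍20₎(1 + αΔT) = 0.1259 × (1 + 0.0041×61.9) = 0.1578 Ω
P = I²R = (24.8)² × 0.1578 = 97.1 W

97.1 W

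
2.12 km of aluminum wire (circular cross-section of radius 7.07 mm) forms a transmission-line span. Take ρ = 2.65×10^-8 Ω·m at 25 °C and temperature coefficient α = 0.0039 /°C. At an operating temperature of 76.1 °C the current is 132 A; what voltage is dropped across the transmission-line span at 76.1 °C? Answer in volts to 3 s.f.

A = πr² = π(7.0700e-03 m)² = 1.570e-04 m²
R₍25₎ = ρL/A = (2.65×10^-8)(2120)/(1.570e-04) = 0.3578 Ω
R₍76.1₎ = R₍25₎(1 + αΔT) = 0.3578 × (1 + 0.0039×51.1) = 0.4291 Ω
V = IR = 132 × 0.4291 = 56.6 V

56.6 V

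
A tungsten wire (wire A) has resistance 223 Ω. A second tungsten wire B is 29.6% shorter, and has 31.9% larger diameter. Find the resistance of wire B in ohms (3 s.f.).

R ∝ L/d², so R_B/R_A = (1 − 29.6/100) × (1 + 31.9/100)⁻²
= 0.704 × 0.5748 = 0.4047
R_B = 0.4047 × 223 = 90.2 Ω

90.2 Ω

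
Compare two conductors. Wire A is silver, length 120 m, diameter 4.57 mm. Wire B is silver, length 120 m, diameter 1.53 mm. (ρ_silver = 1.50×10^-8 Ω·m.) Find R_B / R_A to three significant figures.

R ∝ ρL/d², so R_B/R_A = (d_A/d_B)²
= (4.57/1.53)² = 8.92

8.92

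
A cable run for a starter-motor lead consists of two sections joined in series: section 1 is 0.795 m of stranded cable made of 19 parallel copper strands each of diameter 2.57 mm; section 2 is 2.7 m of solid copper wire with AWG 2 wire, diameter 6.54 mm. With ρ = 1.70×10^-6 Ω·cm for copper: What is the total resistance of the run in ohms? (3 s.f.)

ρ = 1.70×10^-6 Ω·cm = 1.70×10^-8 Ω·m
Section 1: A_strand = π(1.2850e-03)² = 5.187e-06 m²; R₁ = ρL/(N·A_s) = (1.70×10^-8)(0.795)/(19×5.187e-06) = 1.371×10^-4 Ω
Section 2: A = π(6.54/2 mm)² = π(3.2700e-03 m)² = 3.359e-05 m²
R₂ = (1.70×10^-8)(2.7)/(3.359e-05) = 0.001366 Ω
R = R₁ + R₂ = 0.00150 Ω

0.00150 Ω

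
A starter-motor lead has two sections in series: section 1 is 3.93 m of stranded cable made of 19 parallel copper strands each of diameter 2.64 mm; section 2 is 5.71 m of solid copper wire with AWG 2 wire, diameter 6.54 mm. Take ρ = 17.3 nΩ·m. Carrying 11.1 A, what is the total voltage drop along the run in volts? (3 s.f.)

0.0399 V

ρ = 17.3 nΩ·m = 1.73×10^-8 Ω·m
Section 1: A_strand = π(1.3200e-03)² = 5.474e-06 m²; R₁ = ρL/(N·A_s) = (1.73×10^-8)(3.93)/(19×5.474e-06) = 6.537×10^-4 Ω
Section 2: A = π(6.54/2 mm)² = π(3.2700e-03 m)² = 3.359e-05 m²
R₂ = (1.73×10^-8)(5.71)/(3.359e-05) = 0.002941 Ω
R = R₁ + R₂ = 0.003594 Ω
V = IR = 11.1 × 0.003594 = 0.0399 V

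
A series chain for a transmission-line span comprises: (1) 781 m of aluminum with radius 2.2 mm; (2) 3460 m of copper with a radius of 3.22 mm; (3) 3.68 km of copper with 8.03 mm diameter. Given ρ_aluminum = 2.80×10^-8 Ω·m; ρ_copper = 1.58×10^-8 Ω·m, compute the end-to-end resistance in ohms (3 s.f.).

4.26 Ω

Seg 1: A = πr² = π(2.2000e-03 m)² = 1.521e-05 m²
R_1 = (2.80×10^-8)(781)/(1.521e-05) = 1.438 Ω
Seg 2: A = πr² = π(3.2200e-03 m)² = 3.257e-05 m²
R_2 = (1.58×10^-8)(3460)/(3.257e-05) = 1.678 Ω
Seg 3: A = π(d/2)² = π(4.0150e-03 m)² = 5.064e-05 m²
R_3 = (1.58×10^-8)(3680)/(5.064e-05) = 1.148 Ω
R_total = R_1 + R_2 + R_3 = 4.26 Ω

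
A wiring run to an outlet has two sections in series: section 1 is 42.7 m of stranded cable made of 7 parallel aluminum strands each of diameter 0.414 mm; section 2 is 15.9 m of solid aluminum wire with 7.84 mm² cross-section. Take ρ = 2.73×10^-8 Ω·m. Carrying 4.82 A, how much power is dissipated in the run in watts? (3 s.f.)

Section 1: A_strand = π(2.0700e-04)² = 1.346e-07 m²; R₁ = ρL/(N·A_s) = (2.73×10^-8)(42.7)/(7×1.346e-07) = 1.237 Ω
Section 2: A = 7.84 mm² = 7.840e-06 m²
R₂ = (2.73×10^-8)(15.9)/(7.840e-06) = 0.05537 Ω
R = R₁ + R₂ = 1.292 Ω
P = I²R = (4.82)² × 1.292 = 30.0 W

30.0 W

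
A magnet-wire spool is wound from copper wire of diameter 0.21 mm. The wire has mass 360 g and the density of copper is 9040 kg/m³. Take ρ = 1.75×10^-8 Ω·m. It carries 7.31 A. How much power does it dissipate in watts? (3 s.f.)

31000 W

A = π(d/2)² = π(1.0500e-04 m)² = 3.4636e-08 m²
L = m/(density·A) = 0.36/(9040×3.4636e-08) = 1150 m
R = ρL/A = (1.75×10^-8)(1150)/(3.4636e-08) = 580.9 Ω
P = I²R = (7.31)² × 580.9 = 31000 W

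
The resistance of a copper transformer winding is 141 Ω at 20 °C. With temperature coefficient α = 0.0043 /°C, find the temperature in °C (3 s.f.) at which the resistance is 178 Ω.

R = R₀(1 + α(T − T₀)) ⇒ T = T₀ + (R/R₀ − 1)/α
T = 20 + (178/141 − 1)/0.0043 = 20 + (0.2624)/0.0043 = 81.0 °C

81.0 °C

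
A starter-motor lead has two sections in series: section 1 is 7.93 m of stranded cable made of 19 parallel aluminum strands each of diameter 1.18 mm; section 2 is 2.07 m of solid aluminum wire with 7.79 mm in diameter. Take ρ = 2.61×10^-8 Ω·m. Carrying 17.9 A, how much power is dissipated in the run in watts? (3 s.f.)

3.55 W

Section 1: A_strand = π(5.9000e-04)² = 1.094e-06 m²; R₁ = ρL/(N·A_s) = (2.61×10^-8)(7.93)/(19×1.094e-06) = 0.009961 Ω
Section 2: A = π(d/2)² = π(3.8950e-03 m)² = 4.766e-05 m²
R₂ = (2.61×10^-8)(2.07)/(4.766e-05) = 0.001134 Ω
R = R₁ + R₂ = 0.01109 Ω
P = I²R = (17.9)² × 0.01109 = 3.55 W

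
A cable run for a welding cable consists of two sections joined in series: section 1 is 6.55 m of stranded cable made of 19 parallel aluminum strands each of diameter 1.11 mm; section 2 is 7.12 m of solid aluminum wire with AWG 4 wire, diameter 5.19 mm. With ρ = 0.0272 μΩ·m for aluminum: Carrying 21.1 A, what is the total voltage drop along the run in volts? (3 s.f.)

0.398 V

ρ = 0.0272 μΩ·m = 2.72×10^-8 Ω·m
Section 1: A_strand = π(5.5500e-04)² = 9.677e-07 m²; R₁ = ρL/(N·A_s) = (2.72×10^-8)(6.55)/(19×9.677e-07) = 0.00969 Ω
Section 2: A = π(5.19/2 mm)² = π(2.5950e-03 m)² = 2.116e-05 m²
R₂ = (2.72×10^-8)(7.12)/(2.116e-05) = 0.009154 Ω
R = R₁ + R₂ = 0.01884 Ω
V = IR = 21.1 × 0.01884 = 0.398 V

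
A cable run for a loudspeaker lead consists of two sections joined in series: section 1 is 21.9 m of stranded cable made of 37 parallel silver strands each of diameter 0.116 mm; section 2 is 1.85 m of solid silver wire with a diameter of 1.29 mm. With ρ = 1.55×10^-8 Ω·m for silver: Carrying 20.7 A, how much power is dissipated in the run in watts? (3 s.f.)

381 W

Section 1: A_strand = π(5.8000e-05)² = 1.057e-08 m²; R₁ = ρL/(N·A_s) = (1.55×10^-8)(21.9)/(37×1.057e-08) = 0.8681 Ω
Section 2: A = π(d/2)² = π(6.4500e-04 m)² = 1.307e-06 m²
R₂ = (1.55×10^-8)(1.85)/(1.307e-06) = 0.02194 Ω
R = R₁ + R₂ = 0.89 Ω
P = I²R = (20.7)² × 0.89 = 381 W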